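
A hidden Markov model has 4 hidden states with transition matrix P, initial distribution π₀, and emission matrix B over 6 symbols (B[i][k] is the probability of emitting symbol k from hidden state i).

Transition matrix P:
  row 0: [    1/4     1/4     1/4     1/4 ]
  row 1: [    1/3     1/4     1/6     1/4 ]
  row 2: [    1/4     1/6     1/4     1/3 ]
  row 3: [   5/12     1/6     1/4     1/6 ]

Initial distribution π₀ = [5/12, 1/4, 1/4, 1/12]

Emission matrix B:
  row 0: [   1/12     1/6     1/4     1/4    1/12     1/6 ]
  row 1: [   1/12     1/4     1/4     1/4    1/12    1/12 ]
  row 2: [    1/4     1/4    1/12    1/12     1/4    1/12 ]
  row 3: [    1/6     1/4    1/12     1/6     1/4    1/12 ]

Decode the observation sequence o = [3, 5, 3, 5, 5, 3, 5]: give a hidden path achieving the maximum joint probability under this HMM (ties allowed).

t=0: δ = [1.042e-01, 6.250e-02, 2.083e-02, 1.389e-02]  (obs o_0=3)
t=1: δ = [4.340e-03, 2.170e-03, 2.170e-03, 2.170e-03]  ψ = [0, 0, 0, 0]  (obs o_1=5)
t=2: δ = [2.713e-04, 2.713e-04, 9.042e-05, 1.808e-04]  ψ = [0, 0, 0, 0]  (obs o_2=3)
t=3: δ = [1.507e-05, 5.651e-06, 5.651e-06, 5.651e-06]  ψ = [1, 0, 0, 0]  (obs o_3=5)
t=4: δ = [6.279e-07, 3.140e-07, 3.140e-07, 3.140e-07]  ψ = [0, 0, 0, 0]  (obs o_4=5)
t=5: δ = [3.925e-08, 3.925e-08, 1.308e-08, 2.616e-08]  ψ = [0, 0, 0, 0]  (obs o_5=3)
t=6: δ = [2.180e-09, 8.176e-10, 8.176e-10, 8.176e-10]  ψ = [1, 0, 0, 0]  (obs o_6=5)
backtrack: best end state = 0; path = [0, 0, 1, 0, 0, 1, 0]

path = [0, 0, 1, 0, 0, 1, 0]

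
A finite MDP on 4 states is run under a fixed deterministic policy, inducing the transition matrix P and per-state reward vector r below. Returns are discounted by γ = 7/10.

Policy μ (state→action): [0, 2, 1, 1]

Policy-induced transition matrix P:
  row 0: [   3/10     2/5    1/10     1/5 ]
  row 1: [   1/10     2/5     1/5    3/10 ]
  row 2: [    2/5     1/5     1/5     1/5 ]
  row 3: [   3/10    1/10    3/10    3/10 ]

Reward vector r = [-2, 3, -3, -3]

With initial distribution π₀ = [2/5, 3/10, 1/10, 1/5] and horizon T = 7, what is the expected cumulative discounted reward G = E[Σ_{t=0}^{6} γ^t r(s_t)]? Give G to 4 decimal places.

G = -2.7773

t=0: π = [0.4000, 0.3000, 0.1000, 0.2000], E[r] = -0.8000, γ^t·E[r] = -0.800000, running G = -0.800000
t=1: π = [0.2500, 0.3200, 0.1800, 0.2500], E[r] = -0.8300, γ^t·E[r] = -0.581000, running G = -1.381000
t=2: π = [0.2540, 0.2890, 0.2000, 0.2570], E[r] = -1.0120, γ^t·E[r] = -0.495880, running G = -1.876880
t=3: π = [0.2622, 0.2829, 0.2003, 0.2546], E[r] = -1.0404, γ^t·E[r] = -0.356857, running G = -2.233737
t=4: π = [0.2635, 0.2836, 0.1992, 0.2538], E[r] = -1.0352, γ^t·E[r] = -0.248549, running G = -2.482286
t=5: π = [0.2632, 0.2840, 0.1990, 0.2537], E[r] = -1.0326, γ^t·E[r] = -0.173553, running G = -2.655840
t=6: π = [0.2631, 0.2841, 0.1991, 0.2538], E[r] = -1.0325, γ^t·E[r] = -0.121467, running G = -2.777307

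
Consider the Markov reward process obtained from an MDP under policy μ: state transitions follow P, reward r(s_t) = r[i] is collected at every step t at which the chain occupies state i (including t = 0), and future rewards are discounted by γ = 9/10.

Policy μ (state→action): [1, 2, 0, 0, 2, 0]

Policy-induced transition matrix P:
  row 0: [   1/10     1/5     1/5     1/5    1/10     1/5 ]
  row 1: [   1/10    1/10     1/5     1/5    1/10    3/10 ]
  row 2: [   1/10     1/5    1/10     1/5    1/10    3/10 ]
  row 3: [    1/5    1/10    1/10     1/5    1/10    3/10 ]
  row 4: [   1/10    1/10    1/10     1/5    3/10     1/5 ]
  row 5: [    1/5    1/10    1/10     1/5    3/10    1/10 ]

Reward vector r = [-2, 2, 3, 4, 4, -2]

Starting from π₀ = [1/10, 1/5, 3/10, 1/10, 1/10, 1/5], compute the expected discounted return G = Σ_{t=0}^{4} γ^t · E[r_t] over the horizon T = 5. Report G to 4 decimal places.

t=0: π = [0.1000, 0.2000, 0.3000, 0.1000, 0.1000, 0.2000], E[r] = 1.5000, γ^t·E[r] = 1.500000, running G = 1.500000
t=1: π = [0.1300, 0.1400, 0.1300, 0.2000, 0.1600, 0.2400], E[r] = 1.3700, γ^t·E[r] = 1.233000, running G = 2.733000
t=2: π = [0.1440, 0.1260, 0.1270, 0.2000, 0.1800, 0.2230], E[r] = 1.4190, γ^t·E[r] = 1.149390, running G = 3.882390
t=3: π = [0.1423, 0.1271, 0.1270, 0.2000, 0.1806, 0.2230], E[r] = 1.4270, γ^t·E[r] = 1.040283, running G = 4.922673
t=4: π = [0.1423, 0.1269, 0.1269, 0.2000, 0.1807, 0.2231], E[r] = 1.4267, γ^t·E[r] = 0.936084, running G = 5.858757

G = 5.8588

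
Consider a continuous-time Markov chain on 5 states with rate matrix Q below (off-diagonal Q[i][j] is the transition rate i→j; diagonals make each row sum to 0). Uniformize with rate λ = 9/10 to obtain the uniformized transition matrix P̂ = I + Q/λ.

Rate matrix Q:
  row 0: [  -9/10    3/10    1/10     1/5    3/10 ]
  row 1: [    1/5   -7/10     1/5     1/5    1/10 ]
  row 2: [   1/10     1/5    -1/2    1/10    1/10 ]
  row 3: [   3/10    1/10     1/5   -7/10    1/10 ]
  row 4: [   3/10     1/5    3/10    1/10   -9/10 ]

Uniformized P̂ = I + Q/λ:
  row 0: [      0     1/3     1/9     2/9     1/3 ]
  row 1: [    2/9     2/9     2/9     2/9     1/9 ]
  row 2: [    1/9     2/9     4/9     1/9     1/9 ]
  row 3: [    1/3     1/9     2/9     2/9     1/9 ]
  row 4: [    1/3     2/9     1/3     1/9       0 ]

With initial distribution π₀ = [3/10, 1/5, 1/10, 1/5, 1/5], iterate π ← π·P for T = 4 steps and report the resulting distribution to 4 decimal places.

π = [0.1857, 0.2230, 0.2785, 0.1761, 0.1367]

t=0: π = [0.3000, 0.2000, 0.1000, 0.2000, 0.2000]
t=1: π = [0.1889, 0.2333, 0.2333, 0.1889, 0.1556]
t=2: π = [0.1926, 0.2222, 0.2704, 0.1790, 0.1358]
t=3: π = [0.1844, 0.2237, 0.2760, 0.1771, 0.1388]
t=4: π = [0.1857, 0.2230, 0.2785, 0.1761, 0.1367]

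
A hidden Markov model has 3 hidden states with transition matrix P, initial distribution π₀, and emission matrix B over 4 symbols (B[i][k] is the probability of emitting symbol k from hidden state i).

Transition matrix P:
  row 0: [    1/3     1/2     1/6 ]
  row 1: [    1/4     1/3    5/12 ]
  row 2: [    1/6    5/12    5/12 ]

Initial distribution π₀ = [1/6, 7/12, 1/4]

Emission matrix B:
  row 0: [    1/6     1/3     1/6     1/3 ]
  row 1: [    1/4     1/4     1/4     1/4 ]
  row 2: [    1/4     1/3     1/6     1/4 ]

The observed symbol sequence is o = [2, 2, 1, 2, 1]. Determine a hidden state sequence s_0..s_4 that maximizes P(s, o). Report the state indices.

path = [1, 1, 2, 1, 2]

t=0: δ = [2.778e-02, 1.458e-01, 4.167e-02]  (obs o_0=2)
t=1: δ = [6.076e-03, 1.215e-02, 1.013e-02]  ψ = [1, 1, 1]  (obs o_1=2)
t=2: δ = [1.013e-03, 1.055e-03, 1.688e-03]  ψ = [1, 2, 1]  (obs o_2=1)
t=3: δ = [5.626e-05, 1.758e-04, 1.172e-04]  ψ = [0, 2, 2]  (obs o_3=2)
t=4: δ = [1.465e-05, 1.465e-05, 2.442e-05]  ψ = [1, 1, 1]  (obs o_4=1)
backtrack: best end state = 2; path = [1, 1, 2, 1, 2]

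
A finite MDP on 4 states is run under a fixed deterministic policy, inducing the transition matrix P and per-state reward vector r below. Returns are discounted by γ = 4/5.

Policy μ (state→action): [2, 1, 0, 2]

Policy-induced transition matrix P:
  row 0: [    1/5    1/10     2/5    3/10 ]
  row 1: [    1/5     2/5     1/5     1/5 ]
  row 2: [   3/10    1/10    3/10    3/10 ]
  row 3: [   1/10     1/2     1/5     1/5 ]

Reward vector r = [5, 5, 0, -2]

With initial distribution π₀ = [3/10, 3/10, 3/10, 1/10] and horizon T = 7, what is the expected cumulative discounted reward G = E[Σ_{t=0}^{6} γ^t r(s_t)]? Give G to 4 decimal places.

G = 8.3070

t=0: π = [0.3000, 0.3000, 0.3000, 0.1000], E[r] = 2.8000, γ^t·E[r] = 2.800000, running G = 2.800000
t=1: π = [0.2200, 0.2300, 0.2900, 0.2600], E[r] = 1.7300, γ^t·E[r] = 1.384000, running G = 4.184000
t=2: π = [0.2030, 0.2730, 0.2730, 0.2510], E[r] = 1.8780, γ^t·E[r] = 1.201920, running G = 5.385920
t=3: π = [0.2022, 0.2823, 0.2679, 0.2476], E[r] = 1.9273, γ^t·E[r] = 0.986778, running G = 6.372698
t=4: π = [0.2020, 0.2837, 0.2672, 0.2470], E[r] = 1.9348, γ^t·E[r] = 0.792486, running G = 7.165183
t=5: π = [0.2020, 0.2839, 0.2671, 0.2469], E[r] = 1.9359, γ^t·E[r] = 0.634347, running G = 7.799530
t=6: π = [0.2020, 0.2839, 0.2671, 0.2469], E[r] = 1.9360, γ^t·E[r] = 0.507513, running G = 8.307043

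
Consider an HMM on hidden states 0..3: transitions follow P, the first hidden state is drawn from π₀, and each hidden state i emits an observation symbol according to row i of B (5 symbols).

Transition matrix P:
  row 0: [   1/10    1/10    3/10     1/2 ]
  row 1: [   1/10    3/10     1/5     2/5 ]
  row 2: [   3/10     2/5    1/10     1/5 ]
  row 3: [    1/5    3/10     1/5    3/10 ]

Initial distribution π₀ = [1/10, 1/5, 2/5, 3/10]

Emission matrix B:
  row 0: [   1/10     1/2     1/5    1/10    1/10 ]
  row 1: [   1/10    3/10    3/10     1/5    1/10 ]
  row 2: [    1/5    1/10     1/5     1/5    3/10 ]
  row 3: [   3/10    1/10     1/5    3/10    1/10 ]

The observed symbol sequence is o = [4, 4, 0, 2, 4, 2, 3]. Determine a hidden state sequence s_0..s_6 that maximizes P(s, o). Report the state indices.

t=0: δ = [1.000e-02, 2.000e-02, 1.200e-01, 3.000e-02]  (obs o_0=4)
t=1: δ = [3.600e-03, 4.800e-03, 3.600e-03, 2.400e-03]  ψ = [2, 2, 2, 2]  (obs o_1=4)
t=2: δ = [1.080e-04, 1.440e-04, 2.160e-04, 5.760e-04]  ψ = [2, 1, 0, 1]  (obs o_2=0)
t=3: δ = [2.304e-05, 5.184e-05, 2.304e-05, 3.456e-05]  ψ = [3, 3, 3, 3]  (obs o_3=2)
t=4: δ = [6.912e-07, 1.555e-06, 3.110e-06, 2.074e-06]  ψ = [2, 1, 1, 1]  (obs o_4=4)
t=5: δ = [1.866e-07, 3.732e-07, 8.294e-08, 1.244e-07]  ψ = [2, 2, 3, 1]  (obs o_5=2)
t=6: δ = [3.732e-09, 2.239e-08, 1.493e-08, 4.479e-08]  ψ = [1, 1, 1, 1]  (obs o_6=3)
backtrack: best end state = 3; path = [2, 1, 3, 1, 2, 1, 3]

path = [2, 1, 3, 1, 2, 1, 3]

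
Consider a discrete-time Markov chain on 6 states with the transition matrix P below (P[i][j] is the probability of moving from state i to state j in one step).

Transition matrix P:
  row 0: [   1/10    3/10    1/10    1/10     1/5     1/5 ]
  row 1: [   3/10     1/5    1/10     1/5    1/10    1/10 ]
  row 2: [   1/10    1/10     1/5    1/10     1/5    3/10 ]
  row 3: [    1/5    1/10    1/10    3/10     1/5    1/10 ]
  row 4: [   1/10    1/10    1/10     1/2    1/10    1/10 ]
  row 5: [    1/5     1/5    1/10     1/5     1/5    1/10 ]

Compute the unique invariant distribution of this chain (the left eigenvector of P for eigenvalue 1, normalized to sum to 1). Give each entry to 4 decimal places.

π = [0.1715, 0.1647, 0.1111, 0.2464, 0.1668, 0.1394]

Balance equations π_j = Σ_i π_i·P[i][j]:
  π_0 = 1/10·π_0 + 3/10·π_1 + 1/10·π_2 + 1/5·π_3 + 1/10·π_4 + 1/5·π_5
  π_1 = 3/10·π_0 + 1/5·π_1 + 1/10·π_2 + 1/10·π_3 + 1/10·π_4 + 1/5·π_5
  π_2 = 1/10·π_0 + 1/10·π_1 + 1/5·π_2 + 1/10·π_3 + 1/10·π_4 + 1/10·π_5
  π_3 = 1/10·π_0 + 1/5·π_1 + 1/10·π_2 + 3/10·π_3 + 1/2·π_4 + 1/5·π_5
  π_4 = 1/5·π_0 + 1/10·π_1 + 1/5·π_2 + 1/5·π_3 + 1/10·π_4 + 1/5·π_5
  normalize: π_0 + π_1 + π_2 + π_3 + π_4 + π_5 = 1
Solving the linear system gives exactly π = [2737/15957, 7885/47871, 1/9, 11797/47871, 7987/47871, 2224/15957].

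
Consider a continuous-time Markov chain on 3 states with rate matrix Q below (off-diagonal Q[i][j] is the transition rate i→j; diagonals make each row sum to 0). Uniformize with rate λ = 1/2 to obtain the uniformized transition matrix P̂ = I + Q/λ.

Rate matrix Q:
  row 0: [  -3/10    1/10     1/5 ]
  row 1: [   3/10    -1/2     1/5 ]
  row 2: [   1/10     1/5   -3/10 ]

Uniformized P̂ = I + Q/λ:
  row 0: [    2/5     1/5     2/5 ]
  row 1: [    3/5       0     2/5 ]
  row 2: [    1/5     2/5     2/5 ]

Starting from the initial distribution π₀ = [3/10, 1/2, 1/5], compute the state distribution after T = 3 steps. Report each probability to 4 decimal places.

π = [0.3704, 0.2296, 0.4000]

t=0: π = [0.3000, 0.5000, 0.2000]
t=1: π = [0.4600, 0.1400, 0.4000]
t=2: π = [0.3480, 0.2520, 0.4000]
t=3: π = [0.3704, 0.2296, 0.4000]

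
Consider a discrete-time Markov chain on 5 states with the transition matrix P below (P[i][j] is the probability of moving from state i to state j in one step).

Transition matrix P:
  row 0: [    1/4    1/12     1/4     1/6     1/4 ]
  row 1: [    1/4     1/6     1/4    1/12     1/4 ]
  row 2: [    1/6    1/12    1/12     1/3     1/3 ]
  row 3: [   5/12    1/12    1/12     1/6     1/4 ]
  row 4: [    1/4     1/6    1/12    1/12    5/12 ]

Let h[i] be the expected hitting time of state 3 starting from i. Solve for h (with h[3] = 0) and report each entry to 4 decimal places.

First-step conditioning: h[3] = 0; for i ≠ 3, h[i] = 1 + Σ_k P[i][k]·h[k].
  h[0] = 1 + 1/4·h[0] + 1/12·h[1] + 1/4·h[2] + 1/4·h[4]
  h[1] = 1 + 1/4·h[0] + 1/6·h[1] + 1/4·h[2] + 1/4·h[4]
  h[2] = 1 + 1/6·h[0] + 1/12·h[1] + 1/12·h[2] + 1/3·h[4]
  h[4] = 1 + 1/4·h[0] + 1/6·h[1] + 1/12·h[2] + 5/12·h[4]
Solving the 4×4 linear system over states ≠ 3 gives exactly h = [284/45, 1136/165, 2708/495, 0, 3548/495] (h[3] = 0 is the target).

h = [6.3111, 6.8848, 5.4707, 0.0000, 7.1677]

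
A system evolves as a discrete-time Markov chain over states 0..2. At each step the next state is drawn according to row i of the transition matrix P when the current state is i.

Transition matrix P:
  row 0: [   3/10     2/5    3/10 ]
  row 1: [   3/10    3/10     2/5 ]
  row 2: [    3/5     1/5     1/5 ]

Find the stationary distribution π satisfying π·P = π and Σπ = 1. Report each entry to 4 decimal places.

π = [0.3902, 0.3089, 0.3008]

Balance equations π_j = Σ_i π_i·P[i][j]:
  π_0 = 3/10·π_0 + 3/10·π_1 + 3/5·π_2
  π_1 = 2/5·π_0 + 3/10·π_1 + 1/5·π_2
  normalize: π_0 + π_1 + π_2 = 1
Solving the linear system gives exactly π = [16/41, 38/123, 37/123].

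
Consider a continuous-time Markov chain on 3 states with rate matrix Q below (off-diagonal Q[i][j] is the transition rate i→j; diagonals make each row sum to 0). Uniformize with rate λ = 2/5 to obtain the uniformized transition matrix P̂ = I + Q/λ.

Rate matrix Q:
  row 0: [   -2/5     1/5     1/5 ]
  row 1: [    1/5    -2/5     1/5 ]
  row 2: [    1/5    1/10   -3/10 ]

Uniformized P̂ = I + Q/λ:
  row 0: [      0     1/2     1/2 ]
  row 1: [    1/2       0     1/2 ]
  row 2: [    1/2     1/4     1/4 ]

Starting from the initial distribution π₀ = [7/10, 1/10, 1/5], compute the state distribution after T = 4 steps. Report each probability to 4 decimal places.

π = [0.3563, 0.2445, 0.3992]

t=0: π = [0.7000, 0.1000, 0.2000]
t=1: π = [0.1500, 0.4000, 0.4500]
t=2: π = [0.4250, 0.1875, 0.3875]
t=3: π = [0.2875, 0.3094, 0.4031]
t=4: π = [0.3563, 0.2445, 0.3992]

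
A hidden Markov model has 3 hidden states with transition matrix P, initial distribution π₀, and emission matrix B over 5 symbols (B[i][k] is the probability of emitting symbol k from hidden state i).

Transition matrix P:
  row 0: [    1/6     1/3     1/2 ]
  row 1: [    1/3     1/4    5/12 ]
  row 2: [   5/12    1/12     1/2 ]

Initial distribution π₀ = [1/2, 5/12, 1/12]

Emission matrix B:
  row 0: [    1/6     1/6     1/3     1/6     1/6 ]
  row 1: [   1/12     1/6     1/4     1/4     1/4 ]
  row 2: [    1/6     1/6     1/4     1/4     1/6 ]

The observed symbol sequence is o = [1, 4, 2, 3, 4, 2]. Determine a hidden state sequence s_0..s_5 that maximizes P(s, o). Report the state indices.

path = [0, 2, 0, 2, 2, 0]

t=0: δ = [8.333e-02, 6.944e-02, 1.389e-02]  (obs o_0=1)
t=1: δ = [3.858e-03, 6.944e-03, 6.944e-03]  ψ = [1, 0, 0]  (obs o_1=4)
t=2: δ = [9.645e-04, 4.340e-04, 8.681e-04]  ψ = [2, 1, 2]  (obs o_2=2)
t=3: δ = [6.028e-05, 8.038e-05, 1.206e-04]  ψ = [2, 0, 0]  (obs o_3=3)
t=4: δ = [8.372e-06, 5.023e-06, 1.005e-05]  ψ = [2, 0, 2]  (obs o_4=4)
t=5: δ = [1.395e-06, 6.977e-07, 1.256e-06]  ψ = [2, 0, 2]  (obs o_5=2)
backtrack: best end state = 0; path = [0, 2, 0, 2, 2, 0]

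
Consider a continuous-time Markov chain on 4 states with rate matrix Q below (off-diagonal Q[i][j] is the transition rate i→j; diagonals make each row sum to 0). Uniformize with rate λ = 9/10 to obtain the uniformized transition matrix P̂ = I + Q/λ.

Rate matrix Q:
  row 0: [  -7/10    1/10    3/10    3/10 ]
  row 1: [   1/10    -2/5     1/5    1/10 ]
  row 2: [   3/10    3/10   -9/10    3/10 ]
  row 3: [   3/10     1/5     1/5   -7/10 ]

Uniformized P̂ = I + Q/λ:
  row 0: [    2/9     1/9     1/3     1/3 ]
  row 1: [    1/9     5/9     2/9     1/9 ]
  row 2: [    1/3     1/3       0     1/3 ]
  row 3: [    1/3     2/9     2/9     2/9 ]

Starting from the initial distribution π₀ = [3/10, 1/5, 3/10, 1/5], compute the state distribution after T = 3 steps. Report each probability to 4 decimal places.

t=0: π = [0.3000, 0.2000, 0.3000, 0.2000]
t=1: π = [0.2556, 0.2889, 0.1889, 0.2667]
t=2: π = [0.2407, 0.3111, 0.2086, 0.2395]
t=3: π = [0.2374, 0.3224, 0.2026, 0.2376]

π = [0.2374, 0.3224, 0.2026, 0.2376]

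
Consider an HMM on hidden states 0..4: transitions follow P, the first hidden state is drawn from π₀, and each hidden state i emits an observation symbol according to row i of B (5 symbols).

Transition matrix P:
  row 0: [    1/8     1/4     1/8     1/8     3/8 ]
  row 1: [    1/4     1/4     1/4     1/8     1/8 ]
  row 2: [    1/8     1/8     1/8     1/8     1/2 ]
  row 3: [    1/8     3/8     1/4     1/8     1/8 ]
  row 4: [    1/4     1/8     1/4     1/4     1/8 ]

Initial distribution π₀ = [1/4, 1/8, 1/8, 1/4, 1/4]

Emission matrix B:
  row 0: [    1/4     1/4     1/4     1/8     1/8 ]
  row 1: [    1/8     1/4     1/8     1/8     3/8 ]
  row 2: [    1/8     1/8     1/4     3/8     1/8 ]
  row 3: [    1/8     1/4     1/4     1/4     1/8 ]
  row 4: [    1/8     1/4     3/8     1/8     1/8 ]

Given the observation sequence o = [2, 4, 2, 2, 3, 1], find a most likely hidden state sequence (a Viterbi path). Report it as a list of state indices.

path = [3, 1, 2, 4, 2, 4]

t=0: δ = [6.250e-02, 1.562e-02, 3.125e-02, 6.250e-02, 9.375e-02]  (obs o_0=2)
t=1: δ = [2.930e-03, 8.789e-03, 2.930e-03, 2.930e-03, 2.930e-03]  ψ = [4, 3, 4, 4, 0]  (obs o_1=4)
t=2: δ = [5.493e-04, 2.747e-04, 5.493e-04, 2.747e-04, 5.493e-04]  ψ = [1, 1, 1, 1, 2]  (obs o_2=2)
t=3: δ = [3.433e-05, 1.717e-05, 3.433e-05, 3.433e-05, 1.030e-04]  ψ = [4, 0, 4, 4, 2]  (obs o_3=2)
t=4: δ = [3.219e-06, 1.609e-06, 9.656e-06, 6.437e-06, 2.146e-06]  ψ = [4, 3, 4, 4, 2]  (obs o_4=3)
t=5: δ = [3.017e-07, 6.035e-07, 2.012e-07, 3.017e-07, 1.207e-06]  ψ = [2, 3, 3, 2, 2]  (obs o_5=1)
backtrack: best end state = 4; path = [3, 1, 2, 4, 2, 4]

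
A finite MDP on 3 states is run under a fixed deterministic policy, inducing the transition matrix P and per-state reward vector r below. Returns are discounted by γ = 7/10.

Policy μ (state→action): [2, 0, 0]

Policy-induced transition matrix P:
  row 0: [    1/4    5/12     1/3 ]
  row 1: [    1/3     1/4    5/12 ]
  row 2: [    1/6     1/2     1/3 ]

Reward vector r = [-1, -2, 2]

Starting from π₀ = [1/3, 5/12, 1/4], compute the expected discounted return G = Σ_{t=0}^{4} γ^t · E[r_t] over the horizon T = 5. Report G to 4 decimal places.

G = -1.1627

t=0: π = [0.3333, 0.4167, 0.2500], E[r] = -0.6667, γ^t·E[r] = -0.666667, running G = -0.666667
t=1: π = [0.2639, 0.3681, 0.3681], E[r] = -0.2639, γ^t·E[r] = -0.184722, running G = -0.851389
t=2: π = [0.2500, 0.3860, 0.3640], E[r] = -0.2940, γ^t·E[r] = -0.144051, running G = -0.995440
t=3: π = [0.2518, 0.3827, 0.3655], E[r] = -0.2862, γ^t·E[r] = -0.098156, running G = -1.093596
t=4: π = [0.2514, 0.3833, 0.3652], E[r] = -0.2877, γ^t·E[r] = -0.069072, running G = -1.162668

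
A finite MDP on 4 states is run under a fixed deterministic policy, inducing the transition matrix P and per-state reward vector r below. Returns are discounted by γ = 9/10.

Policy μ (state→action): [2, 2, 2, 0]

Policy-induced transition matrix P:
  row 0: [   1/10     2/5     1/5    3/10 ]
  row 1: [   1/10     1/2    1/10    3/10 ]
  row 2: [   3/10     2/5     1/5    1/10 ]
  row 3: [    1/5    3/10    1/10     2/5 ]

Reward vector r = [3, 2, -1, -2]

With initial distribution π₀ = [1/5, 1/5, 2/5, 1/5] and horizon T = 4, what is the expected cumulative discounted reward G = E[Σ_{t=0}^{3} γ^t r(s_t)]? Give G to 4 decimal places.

t=0: π = [0.2000, 0.2000, 0.4000, 0.2000], E[r] = 0.2000, γ^t·E[r] = 0.200000, running G = 0.200000
t=1: π = [0.2000, 0.4000, 0.1600, 0.2400], E[r] = 0.7600, γ^t·E[r] = 0.684000, running G = 0.884000
t=2: π = [0.1560, 0.4160, 0.1360, 0.2920], E[r] = 0.5800, γ^t·E[r] = 0.469800, running G = 1.353800
t=3: π = [0.1564, 0.4124, 0.1292, 0.3020], E[r] = 0.5608, γ^t·E[r] = 0.408823, running G = 1.762623

G = 1.7626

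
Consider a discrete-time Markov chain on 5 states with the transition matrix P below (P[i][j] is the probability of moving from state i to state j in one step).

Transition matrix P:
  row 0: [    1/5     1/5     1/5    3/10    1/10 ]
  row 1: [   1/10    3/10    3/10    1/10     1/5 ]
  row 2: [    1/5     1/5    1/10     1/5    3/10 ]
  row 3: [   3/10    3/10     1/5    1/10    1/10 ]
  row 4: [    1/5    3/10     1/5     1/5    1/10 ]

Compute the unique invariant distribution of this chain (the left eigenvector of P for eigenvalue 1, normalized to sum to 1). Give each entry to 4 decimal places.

Balance equations π_j = Σ_i π_i·P[i][j]:
  π_0 = 1/5·π_0 + 1/10·π_1 + 1/5·π_2 + 3/10·π_3 + 1/5·π_4
  π_1 = 1/5·π_0 + 3/10·π_1 + 1/5·π_2 + 3/10·π_3 + 3/10·π_4
  π_2 = 1/5·π_0 + 3/10·π_1 + 1/10·π_2 + 1/5·π_3 + 1/5·π_4
  π_3 = 3/10·π_0 + 1/10·π_1 + 1/5·π_2 + 1/10·π_3 + 1/5·π_4
  normalize: π_0 + π_1 + π_2 + π_3 + π_4 = 1
Solving the linear system gives exactly π = [764/3989, 3115/11967, 2459/11967, 2101/11967, 2000/11967].

π = [0.1915, 0.2603, 0.2055, 0.1756, 0.1671]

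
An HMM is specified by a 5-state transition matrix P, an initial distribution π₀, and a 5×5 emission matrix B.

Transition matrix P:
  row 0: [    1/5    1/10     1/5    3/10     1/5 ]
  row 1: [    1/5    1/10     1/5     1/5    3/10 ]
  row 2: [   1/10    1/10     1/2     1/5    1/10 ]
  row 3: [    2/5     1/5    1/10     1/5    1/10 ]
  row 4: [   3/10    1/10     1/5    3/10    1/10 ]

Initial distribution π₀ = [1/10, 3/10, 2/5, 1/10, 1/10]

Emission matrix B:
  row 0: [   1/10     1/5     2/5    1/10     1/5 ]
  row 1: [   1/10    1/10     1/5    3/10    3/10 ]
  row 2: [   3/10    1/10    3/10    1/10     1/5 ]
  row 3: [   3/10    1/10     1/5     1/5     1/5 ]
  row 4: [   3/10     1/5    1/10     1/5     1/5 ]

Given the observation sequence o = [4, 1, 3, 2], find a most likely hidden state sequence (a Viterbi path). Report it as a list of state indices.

t=0: δ = [2.000e-02, 9.000e-02, 8.000e-02, 2.000e-02, 2.000e-02]  (obs o_0=4)
t=1: δ = [3.600e-03, 9.000e-04, 4.000e-03, 1.800e-03, 5.400e-03]  ψ = [1, 1, 2, 1, 1]  (obs o_1=1)
t=2: δ = [1.620e-04, 1.620e-04, 2.000e-04, 3.240e-04, 1.440e-04]  ψ = [4, 4, 2, 4, 0]  (obs o_2=3)
t=3: δ = [5.184e-05, 1.296e-05, 3.000e-05, 1.296e-05, 4.860e-06]  ψ = [3, 3, 2, 3, 1]  (obs o_3=2)
backtrack: best end state = 0; path = [1, 4, 3, 0]

path = [1, 4, 3, 0]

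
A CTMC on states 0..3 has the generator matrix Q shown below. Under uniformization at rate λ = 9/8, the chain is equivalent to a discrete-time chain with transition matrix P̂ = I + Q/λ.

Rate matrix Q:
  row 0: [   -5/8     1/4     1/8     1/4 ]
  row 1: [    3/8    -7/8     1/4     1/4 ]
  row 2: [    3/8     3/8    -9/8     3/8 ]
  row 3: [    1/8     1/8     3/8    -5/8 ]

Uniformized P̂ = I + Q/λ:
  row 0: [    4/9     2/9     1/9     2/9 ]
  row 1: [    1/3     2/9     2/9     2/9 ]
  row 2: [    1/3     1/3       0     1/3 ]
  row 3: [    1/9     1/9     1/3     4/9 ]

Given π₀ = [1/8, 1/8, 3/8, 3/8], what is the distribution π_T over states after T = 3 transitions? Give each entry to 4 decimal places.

π = [0.2944, 0.2085, 0.1826, 0.3145]

t=0: π = [0.1250, 0.1250, 0.3750, 0.3750]
t=1: π = [0.2639, 0.2222, 0.1667, 0.3472]
t=2: π = [0.2855, 0.2022, 0.1944, 0.3179]
t=3: π = [0.2944, 0.2085, 0.1826, 0.3145]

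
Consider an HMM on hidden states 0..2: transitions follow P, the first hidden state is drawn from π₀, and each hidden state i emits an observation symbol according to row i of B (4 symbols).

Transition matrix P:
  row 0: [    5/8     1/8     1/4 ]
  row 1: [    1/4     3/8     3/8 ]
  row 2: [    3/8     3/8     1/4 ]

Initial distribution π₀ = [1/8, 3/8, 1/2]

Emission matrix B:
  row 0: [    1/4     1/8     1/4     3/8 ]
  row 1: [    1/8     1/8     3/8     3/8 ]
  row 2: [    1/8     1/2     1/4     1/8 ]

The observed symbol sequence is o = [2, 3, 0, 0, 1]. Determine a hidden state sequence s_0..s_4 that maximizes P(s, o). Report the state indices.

path = [2, 0, 0, 0, 2]

t=0: δ = [3.125e-02, 1.406e-01, 1.250e-01]  (obs o_0=2)
t=1: δ = [1.758e-02, 1.978e-02, 6.592e-03]  ψ = [2, 1, 1]  (obs o_1=3)
t=2: δ = [2.747e-03, 9.270e-04, 9.270e-04]  ψ = [0, 1, 1]  (obs o_2=0)
t=3: δ = [4.292e-04, 4.345e-05, 8.583e-05]  ψ = [0, 1, 0]  (obs o_3=0)
t=4: δ = [3.353e-05, 6.706e-06, 5.364e-05]  ψ = [0, 0, 0]  (obs o_4=1)
backtrack: best end state = 2; path = [2, 0, 0, 0, 2]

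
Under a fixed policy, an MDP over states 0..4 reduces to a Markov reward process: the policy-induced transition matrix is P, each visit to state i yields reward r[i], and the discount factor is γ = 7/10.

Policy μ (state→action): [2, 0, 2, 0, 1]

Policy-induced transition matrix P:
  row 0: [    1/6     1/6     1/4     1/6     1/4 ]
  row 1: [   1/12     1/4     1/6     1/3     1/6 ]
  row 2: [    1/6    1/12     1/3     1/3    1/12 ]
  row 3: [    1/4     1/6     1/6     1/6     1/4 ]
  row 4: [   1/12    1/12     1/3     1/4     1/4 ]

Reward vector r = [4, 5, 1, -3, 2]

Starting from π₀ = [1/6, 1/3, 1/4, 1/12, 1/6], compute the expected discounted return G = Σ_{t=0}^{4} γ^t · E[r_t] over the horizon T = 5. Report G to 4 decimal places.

t=0: π = [0.1667, 0.3333, 0.2500, 0.0833, 0.1667], E[r] = 2.6667, γ^t·E[r] = 2.666667, running G = 2.666667
t=1: π = [0.1319, 0.1597, 0.2500, 0.2778, 0.1806], E[r] = 1.1042, γ^t·E[r] = 0.772917, running G = 3.439583
t=2: π = [0.1615, 0.1441, 0.2494, 0.2500, 0.1950], E[r] = 1.2558, γ^t·E[r] = 0.615336, running G = 4.054919
t=3: π = [0.1592, 0.1416, 0.2542, 0.2485, 0.1964], E[r] = 1.2467, γ^t·E[r] = 0.427609, running G = 4.482528
t=4: π = [0.1592, 0.1409, 0.2550, 0.2490, 0.1958], E[r] = 1.2411, γ^t·E[r] = 0.297985, running G = 4.780512

G = 4.7805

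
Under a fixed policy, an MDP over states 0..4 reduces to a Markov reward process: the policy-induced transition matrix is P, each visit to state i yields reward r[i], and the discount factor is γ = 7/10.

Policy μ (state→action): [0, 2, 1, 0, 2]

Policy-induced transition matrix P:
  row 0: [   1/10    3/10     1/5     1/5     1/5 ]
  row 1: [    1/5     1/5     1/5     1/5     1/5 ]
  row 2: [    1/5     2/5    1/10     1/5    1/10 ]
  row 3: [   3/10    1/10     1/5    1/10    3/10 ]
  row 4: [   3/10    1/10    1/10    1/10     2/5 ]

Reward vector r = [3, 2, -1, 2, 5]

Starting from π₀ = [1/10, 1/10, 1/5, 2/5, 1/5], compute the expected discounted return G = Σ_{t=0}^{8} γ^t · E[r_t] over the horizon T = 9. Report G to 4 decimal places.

G = 7.6196

t=0: π = [0.1000, 0.1000, 0.2000, 0.4000, 0.2000], E[r] = 2.1000, γ^t·E[r] = 2.100000, running G = 2.100000
t=1: π = [0.2500, 0.1900, 0.1600, 0.1400, 0.2600], E[r] = 2.5500, γ^t·E[r] = 1.785000, running G = 3.885000
t=2: π = [0.2150, 0.2170, 0.1580, 0.1600, 0.2500], E[r] = 2.4910, γ^t·E[r] = 1.220590, running G = 5.105590
t=3: π = [0.2195, 0.2121, 0.1592, 0.1590, 0.2502], E[r] = 2.4925, γ^t·E[r] = 0.854928, running G = 5.960518
t=4: π = [0.2190, 0.2129, 0.1591, 0.1591, 0.2500], E[r] = 2.4919, γ^t·E[r] = 0.598293, running G = 6.558811
t=5: π = [0.2190, 0.2128, 0.1591, 0.1591, 0.2500], E[r] = 2.4918, γ^t·E[r] = 0.418789, running G = 6.977600
t=6: π = [0.2190, 0.2128, 0.1591, 0.1591, 0.2500], E[r] = 2.4917, γ^t·E[r] = 0.293151, running G = 7.270751
t=7: π = [0.2190, 0.2128, 0.1591, 0.1591, 0.2500], E[r] = 2.4917, γ^t·E[r] = 0.205205, running G = 7.475956
t=8: π = [0.2190, 0.2128, 0.1591, 0.1591, 0.2500], E[r] = 2.4917, γ^t·E[r] = 0.143644, running G = 7.619600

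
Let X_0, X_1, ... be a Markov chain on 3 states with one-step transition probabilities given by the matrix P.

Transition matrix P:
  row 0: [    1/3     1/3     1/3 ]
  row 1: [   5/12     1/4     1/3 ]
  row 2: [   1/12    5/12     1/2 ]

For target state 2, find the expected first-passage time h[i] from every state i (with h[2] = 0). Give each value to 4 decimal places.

h = [3.0000, 3.0000, 0.0000]

First-step conditioning: h[2] = 0; for i ≠ 2, h[i] = 1 + Σ_k P[i][k]·h[k].
  h[0] = 1 + 1/3·h[0] + 1/3·h[1]
  h[1] = 1 + 5/12·h[0] + 1/4·h[1]
Solving the 2×2 linear system over states ≠ 2 gives exactly h = [3, 3, 0] (h[2] = 0 is the target).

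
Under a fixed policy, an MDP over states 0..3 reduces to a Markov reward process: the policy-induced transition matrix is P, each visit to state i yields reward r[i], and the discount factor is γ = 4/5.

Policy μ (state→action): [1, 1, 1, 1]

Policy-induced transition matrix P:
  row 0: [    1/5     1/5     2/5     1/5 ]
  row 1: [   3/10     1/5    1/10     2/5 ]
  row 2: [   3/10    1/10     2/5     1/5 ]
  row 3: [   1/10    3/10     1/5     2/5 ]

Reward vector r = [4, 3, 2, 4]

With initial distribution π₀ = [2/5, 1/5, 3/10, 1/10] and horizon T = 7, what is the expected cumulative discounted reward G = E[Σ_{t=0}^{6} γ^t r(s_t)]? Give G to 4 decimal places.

t=0: π = [0.4000, 0.2000, 0.3000, 0.1000], E[r] = 3.2000, γ^t·E[r] = 3.200000, running G = 3.200000
t=1: π = [0.2400, 0.1800, 0.3200, 0.2600], E[r] = 3.1800, γ^t·E[r] = 2.544000, running G = 5.744000
t=2: π = [0.2240, 0.1940, 0.2940, 0.2880], E[r] = 3.2180, γ^t·E[r] = 2.059520, running G = 7.803520
t=3: π = [0.2200, 0.1994, 0.2842, 0.2964], E[r] = 3.2322, γ^t·E[r] = 1.654886, running G = 9.458406
t=4: π = [0.2187, 0.2012, 0.2809, 0.2992], E[r] = 3.2370, γ^t·E[r] = 1.325867, running G = 10.784273
t=5: π = [0.2183, 0.2018, 0.2798, 0.3001], E[r] = 3.2386, γ^t·E[r] = 1.061215, running G = 11.845488
t=6: π = [0.2182, 0.2020, 0.2794, 0.3004], E[r] = 3.2391, γ^t·E[r] = 0.849110, running G = 12.694598

G = 12.6946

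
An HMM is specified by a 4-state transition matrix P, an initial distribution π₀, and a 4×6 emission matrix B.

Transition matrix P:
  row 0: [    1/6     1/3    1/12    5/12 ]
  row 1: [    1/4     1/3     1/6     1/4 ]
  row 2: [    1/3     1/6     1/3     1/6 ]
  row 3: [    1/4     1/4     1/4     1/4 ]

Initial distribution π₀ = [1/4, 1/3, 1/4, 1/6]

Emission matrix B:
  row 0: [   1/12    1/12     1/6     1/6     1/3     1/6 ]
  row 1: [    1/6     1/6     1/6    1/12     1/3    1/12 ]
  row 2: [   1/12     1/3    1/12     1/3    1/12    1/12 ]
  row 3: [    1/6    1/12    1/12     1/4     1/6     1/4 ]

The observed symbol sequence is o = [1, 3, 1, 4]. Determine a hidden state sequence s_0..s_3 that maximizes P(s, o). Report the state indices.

t=0: δ = [2.083e-02, 5.556e-02, 8.333e-02, 1.389e-02]  (obs o_0=1)
t=1: δ = [4.630e-03, 1.543e-03, 9.259e-03, 3.472e-03]  ψ = [2, 1, 2, 1]  (obs o_1=3)
t=2: δ = [2.572e-04, 2.572e-04, 1.029e-03, 1.608e-04]  ψ = [2, 0, 2, 0]  (obs o_2=1)
t=3: δ = [1.143e-04, 5.716e-05, 2.858e-05, 2.858e-05]  ψ = [2, 2, 2, 2]  (obs o_3=4)
backtrack: best end state = 0; path = [2, 2, 2, 0]

path = [2, 2, 2, 0]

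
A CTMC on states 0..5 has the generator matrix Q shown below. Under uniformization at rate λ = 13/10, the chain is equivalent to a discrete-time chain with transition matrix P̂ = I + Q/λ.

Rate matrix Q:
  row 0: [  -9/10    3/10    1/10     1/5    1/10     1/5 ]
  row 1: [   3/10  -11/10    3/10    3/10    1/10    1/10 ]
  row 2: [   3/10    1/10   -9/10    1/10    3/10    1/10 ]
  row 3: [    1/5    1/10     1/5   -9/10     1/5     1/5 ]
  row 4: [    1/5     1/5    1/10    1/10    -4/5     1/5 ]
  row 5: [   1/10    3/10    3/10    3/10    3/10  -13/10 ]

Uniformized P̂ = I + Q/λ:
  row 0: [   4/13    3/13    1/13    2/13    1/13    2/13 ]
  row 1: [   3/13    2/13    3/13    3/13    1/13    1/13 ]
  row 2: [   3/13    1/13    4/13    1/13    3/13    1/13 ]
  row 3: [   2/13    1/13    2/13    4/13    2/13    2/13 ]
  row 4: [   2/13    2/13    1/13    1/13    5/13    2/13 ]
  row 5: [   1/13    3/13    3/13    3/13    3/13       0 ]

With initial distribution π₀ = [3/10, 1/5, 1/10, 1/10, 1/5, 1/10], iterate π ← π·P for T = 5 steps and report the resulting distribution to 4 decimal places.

π = [0.2009, 0.1515, 0.1700, 0.1728, 0.1928, 0.1119]

t=0: π = [0.3000, 0.2000, 0.1000, 0.1000, 0.2000, 0.1000]
t=1: π = [0.2154, 0.1692, 0.1538, 0.1692, 0.1769, 0.1154]
t=2: π = [0.2030, 0.1544, 0.1692, 0.1763, 0.1858, 0.1112]
t=3: π = [0.2014, 0.1514, 0.1704, 0.1741, 0.1908, 0.1118]
t=4: π = [0.2010, 0.1514, 0.1701, 0.1731, 0.1924, 0.1119]
t=5: π = [0.2009, 0.1515, 0.1700, 0.1728, 0.1928, 0.1119]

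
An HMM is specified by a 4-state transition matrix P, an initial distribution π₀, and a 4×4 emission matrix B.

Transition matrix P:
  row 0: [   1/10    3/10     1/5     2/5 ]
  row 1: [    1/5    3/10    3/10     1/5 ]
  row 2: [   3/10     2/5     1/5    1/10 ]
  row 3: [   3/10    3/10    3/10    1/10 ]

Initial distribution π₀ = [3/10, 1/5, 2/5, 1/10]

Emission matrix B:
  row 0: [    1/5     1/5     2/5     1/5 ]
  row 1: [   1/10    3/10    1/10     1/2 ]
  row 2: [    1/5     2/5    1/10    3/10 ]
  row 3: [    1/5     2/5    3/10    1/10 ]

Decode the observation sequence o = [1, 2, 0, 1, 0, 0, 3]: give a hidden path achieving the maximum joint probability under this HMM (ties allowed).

path = [2, 0, 3, 2, 0, 3, 1]

t=0: δ = [6.000e-02, 6.000e-02, 1.600e-01, 4.000e-02]  (obs o_0=1)
t=1: δ = [1.920e-02, 6.400e-03, 3.200e-03, 7.200e-03]  ψ = [2, 2, 2, 0]  (obs o_1=2)
t=2: δ = [4.320e-04, 5.760e-04, 7.680e-04, 1.536e-03]  ψ = [3, 0, 0, 0]  (obs o_2=0)
t=3: δ = [9.216e-05, 1.382e-04, 1.843e-04, 6.912e-05]  ψ = [3, 3, 3, 0]  (obs o_3=1)
t=4: δ = [1.106e-05, 7.373e-06, 8.294e-06, 7.373e-06]  ψ = [2, 2, 1, 0]  (obs o_4=0)
t=5: δ = [4.977e-07, 3.318e-07, 4.424e-07, 8.847e-07]  ψ = [2, 0, 0, 0]  (obs o_5=0)
t=6: δ = [5.308e-08, 1.327e-07, 7.963e-08, 1.991e-08]  ψ = [3, 3, 3, 0]  (obs o_6=3)
backtrack: best end state = 1; path = [2, 0, 3, 2, 0, 3, 1]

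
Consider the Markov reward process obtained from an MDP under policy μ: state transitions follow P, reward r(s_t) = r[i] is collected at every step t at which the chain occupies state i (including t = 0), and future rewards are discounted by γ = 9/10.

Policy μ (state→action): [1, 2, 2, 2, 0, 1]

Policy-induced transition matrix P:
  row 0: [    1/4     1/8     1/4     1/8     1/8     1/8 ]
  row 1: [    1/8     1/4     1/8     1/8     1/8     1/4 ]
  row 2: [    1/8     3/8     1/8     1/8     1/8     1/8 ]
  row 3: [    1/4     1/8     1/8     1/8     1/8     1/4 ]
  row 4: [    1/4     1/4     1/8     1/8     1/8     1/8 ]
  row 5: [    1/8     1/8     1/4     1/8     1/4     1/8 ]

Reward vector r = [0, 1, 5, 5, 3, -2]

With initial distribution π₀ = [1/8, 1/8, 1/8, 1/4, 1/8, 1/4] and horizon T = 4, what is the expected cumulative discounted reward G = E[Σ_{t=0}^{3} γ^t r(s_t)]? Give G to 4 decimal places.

G = 6.2467

t=0: π = [0.1250, 0.1250, 0.1250, 0.2500, 0.1250, 0.2500], E[r] = 1.8750, γ^t·E[r] = 1.875000, running G = 1.875000
t=1: π = [0.1875, 0.1875, 0.1719, 0.1250, 0.1563, 0.1719], E[r] = 1.7969, γ^t·E[r] = 1.617188, running G = 3.492188
t=2: π = [0.1836, 0.2109, 0.1699, 0.1250, 0.1465, 0.1641], E[r] = 1.7969, γ^t·E[r] = 1.455469, running G = 4.947656
t=3: π = [0.1819, 0.2122, 0.1685, 0.1250, 0.1455, 0.1670], E[r] = 1.7820, γ^t·E[r] = 1.299065, running G = 6.246721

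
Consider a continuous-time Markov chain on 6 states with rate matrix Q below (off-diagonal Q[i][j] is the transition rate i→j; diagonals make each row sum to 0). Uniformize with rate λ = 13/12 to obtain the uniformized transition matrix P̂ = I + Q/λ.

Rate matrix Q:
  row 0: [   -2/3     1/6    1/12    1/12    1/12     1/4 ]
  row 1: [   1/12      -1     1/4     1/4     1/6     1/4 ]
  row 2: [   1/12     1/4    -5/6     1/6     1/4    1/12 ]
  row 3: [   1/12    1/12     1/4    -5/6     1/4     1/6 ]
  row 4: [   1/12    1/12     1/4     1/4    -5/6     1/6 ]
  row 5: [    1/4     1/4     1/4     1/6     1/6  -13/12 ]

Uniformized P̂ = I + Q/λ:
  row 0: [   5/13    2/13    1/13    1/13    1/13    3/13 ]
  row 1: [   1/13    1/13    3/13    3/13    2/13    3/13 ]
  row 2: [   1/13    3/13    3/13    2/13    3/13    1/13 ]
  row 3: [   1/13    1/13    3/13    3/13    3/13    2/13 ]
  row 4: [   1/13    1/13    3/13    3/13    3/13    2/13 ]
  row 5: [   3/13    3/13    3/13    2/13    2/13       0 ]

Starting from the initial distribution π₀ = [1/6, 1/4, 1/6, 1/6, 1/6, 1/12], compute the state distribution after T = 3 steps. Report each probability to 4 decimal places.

π = [0.1422, 0.1409, 0.2085, 0.1821, 0.1871, 0.1394]

t=0: π = [0.1667, 0.2500, 0.1667, 0.1667, 0.1667, 0.0833]
t=1: π = [0.1410, 0.1282, 0.2051, 0.1859, 0.1795, 0.1603]
t=2: π = [0.1450, 0.1440, 0.2091, 0.1810, 0.1869, 0.1341]
t=3: π = [0.1422, 0.1409, 0.2085, 0.1821, 0.1871, 0.1394]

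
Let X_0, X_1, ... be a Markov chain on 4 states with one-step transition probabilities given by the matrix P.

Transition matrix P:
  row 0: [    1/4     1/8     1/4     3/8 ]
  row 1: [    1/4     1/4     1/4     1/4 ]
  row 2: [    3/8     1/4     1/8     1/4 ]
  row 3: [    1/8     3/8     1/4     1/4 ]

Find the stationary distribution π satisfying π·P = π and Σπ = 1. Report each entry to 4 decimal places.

π = [0.2427, 0.2547, 0.2222, 0.2803]

Balance equations π_j = Σ_i π_i·P[i][j]:
  π_0 = 1/4·π_0 + 1/4·π_1 + 3/8·π_2 + 1/8·π_3
  π_1 = 1/8·π_0 + 1/4·π_1 + 1/4·π_2 + 3/8·π_3
  π_2 = 1/4·π_0 + 1/4·π_1 + 1/8·π_2 + 1/4·π_3
  normalize: π_0 + π_1 + π_2 + π_3 = 1
Solving the linear system gives exactly π = [142/585, 149/585, 2/9, 164/585].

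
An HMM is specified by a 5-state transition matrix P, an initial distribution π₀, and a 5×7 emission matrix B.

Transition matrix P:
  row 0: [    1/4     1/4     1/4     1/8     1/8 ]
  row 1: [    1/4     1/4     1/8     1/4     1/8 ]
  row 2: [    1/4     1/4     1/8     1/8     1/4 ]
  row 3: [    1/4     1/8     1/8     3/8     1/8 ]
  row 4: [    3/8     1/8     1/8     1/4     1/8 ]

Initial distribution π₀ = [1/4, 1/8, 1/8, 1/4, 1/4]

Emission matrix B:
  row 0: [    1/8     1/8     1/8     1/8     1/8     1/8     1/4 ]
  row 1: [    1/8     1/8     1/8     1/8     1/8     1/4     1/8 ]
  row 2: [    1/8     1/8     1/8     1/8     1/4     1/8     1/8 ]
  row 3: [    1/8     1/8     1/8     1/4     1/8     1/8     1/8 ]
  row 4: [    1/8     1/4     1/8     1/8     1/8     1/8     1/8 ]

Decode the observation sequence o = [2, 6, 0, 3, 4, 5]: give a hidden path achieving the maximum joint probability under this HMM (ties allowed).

t=0: δ = [3.125e-02, 1.562e-02, 1.562e-02, 3.125e-02, 3.125e-02]  (obs o_0=2)
t=1: δ = [2.930e-03, 9.766e-04, 9.766e-04, 1.465e-03, 4.883e-04]  ψ = [4, 0, 0, 3, 0]  (obs o_1=6)
t=2: δ = [9.155e-05, 9.155e-05, 9.155e-05, 6.866e-05, 4.578e-05]  ψ = [0, 0, 0, 3, 0]  (obs o_2=0)
t=3: δ = [2.861e-06, 2.861e-06, 2.861e-06, 6.437e-06, 2.861e-06]  ψ = [0, 0, 0, 3, 2]  (obs o_3=3)
t=4: δ = [2.012e-07, 1.006e-07, 2.012e-07, 3.017e-07, 1.006e-07]  ψ = [3, 3, 3, 3, 3]  (obs o_4=4)
t=5: δ = [9.430e-09, 1.257e-08, 6.286e-09, 1.414e-08, 6.286e-09]  ψ = [3, 0, 0, 3, 2]  (obs o_5=5)
backtrack: best end state = 3; path = [3, 3, 3, 3, 3, 3]

path = [3, 3, 3, 3, 3, 3]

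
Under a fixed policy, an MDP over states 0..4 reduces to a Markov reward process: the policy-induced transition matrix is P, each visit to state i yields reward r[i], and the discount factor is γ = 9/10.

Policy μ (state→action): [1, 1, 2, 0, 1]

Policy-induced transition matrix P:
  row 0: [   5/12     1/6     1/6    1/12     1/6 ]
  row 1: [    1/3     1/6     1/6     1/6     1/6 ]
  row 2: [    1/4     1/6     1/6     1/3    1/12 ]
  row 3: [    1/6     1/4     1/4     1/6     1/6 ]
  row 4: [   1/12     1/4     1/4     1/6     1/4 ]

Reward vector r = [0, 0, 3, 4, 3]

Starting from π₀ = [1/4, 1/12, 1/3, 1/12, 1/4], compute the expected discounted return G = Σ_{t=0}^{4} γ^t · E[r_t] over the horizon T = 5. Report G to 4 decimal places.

G = 7.6919

t=0: π = [0.2500, 0.0833, 0.3333, 0.0833, 0.2500], E[r] = 2.0833, γ^t·E[r] = 2.083333, running G = 2.083333
t=1: π = [0.2500, 0.1944, 0.1944, 0.2014, 0.1597], E[r] = 1.8681, γ^t·E[r] = 1.681250, running G = 3.764583
t=2: π = [0.2645, 0.1968, 0.1968, 0.1782, 0.1638], E[r] = 1.7946, γ^t·E[r] = 1.453594, running G = 5.218177
t=3: π = [0.2683, 0.1952, 0.1952, 0.1774, 0.1639], E[r] = 1.7869, γ^t·E[r] = 1.302680, running G = 6.520857
t=4: π = [0.2689, 0.1951, 0.1951, 0.1768, 0.1641], E[r] = 1.7849, γ^t·E[r] = 1.171046, running G = 7.691903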